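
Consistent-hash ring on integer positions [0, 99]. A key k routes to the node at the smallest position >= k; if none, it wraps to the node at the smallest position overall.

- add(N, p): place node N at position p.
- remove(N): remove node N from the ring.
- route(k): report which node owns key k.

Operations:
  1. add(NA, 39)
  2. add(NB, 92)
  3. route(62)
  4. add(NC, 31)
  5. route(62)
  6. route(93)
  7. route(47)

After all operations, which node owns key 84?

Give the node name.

Op 1: add NA@39 -> ring=[39:NA]
Op 2: add NB@92 -> ring=[39:NA,92:NB]
Op 3: route key 62: smallest pos >= 62 is 92 -> NB
Op 4: add NC@31 -> ring=[31:NC,39:NA,92:NB]
Op 5: route key 62: smallest pos >= 62 is 92 -> NB
Op 6: route key 93: none >= 93, wrap to smallest pos 31 -> NC
Op 7: route key 47: smallest pos >= 47 is 92 -> NB
Final route key 84: smallest pos >= 84 is 92 -> NB

Answer: NB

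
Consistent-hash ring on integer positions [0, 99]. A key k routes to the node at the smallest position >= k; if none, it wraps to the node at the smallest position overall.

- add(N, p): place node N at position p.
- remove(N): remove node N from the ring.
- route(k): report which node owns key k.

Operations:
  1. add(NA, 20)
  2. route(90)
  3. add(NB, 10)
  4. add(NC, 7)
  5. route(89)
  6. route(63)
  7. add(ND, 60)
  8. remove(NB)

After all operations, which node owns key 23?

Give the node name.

Op 1: add NA@20 -> ring=[20:NA]
Op 2: route key 90: none >= 90, wrap to smallest pos 20 -> NA
Op 3: add NB@10 -> ring=[10:NB,20:NA]
Op 4: add NC@7 -> ring=[7:NC,10:NB,20:NA]
Op 5: route key 89: none >= 89, wrap to smallest pos 7 -> NC
Op 6: route key 63: none >= 63, wrap to smallest pos 7 -> NC
Op 7: add ND@60 -> ring=[7:NC,10:NB,20:NA,60:ND]
Op 8: remove NB -> ring=[7:NC,20:NA,60:ND]
Final route key 23: smallest pos >= 23 is 60 -> ND

Answer: ND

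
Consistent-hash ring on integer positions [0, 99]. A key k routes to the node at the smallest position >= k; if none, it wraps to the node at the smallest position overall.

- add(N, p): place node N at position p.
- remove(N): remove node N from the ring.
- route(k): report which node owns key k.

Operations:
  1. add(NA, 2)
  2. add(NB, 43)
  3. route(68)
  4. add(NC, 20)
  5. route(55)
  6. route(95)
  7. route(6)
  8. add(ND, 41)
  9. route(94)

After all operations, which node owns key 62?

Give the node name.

Answer: NA

Derivation:
Op 1: add NA@2 -> ring=[2:NA]
Op 2: add NB@43 -> ring=[2:NA,43:NB]
Op 3: route key 68: none >= 68, wrap to smallest pos 2 -> NA
Op 4: add NC@20 -> ring=[2:NA,20:NC,43:NB]
Op 5: route key 55: none >= 55, wrap to smallest pos 2 -> NA
Op 6: route key 95: none >= 95, wrap to smallest pos 2 -> NA
Op 7: route key 6: smallest pos >= 6 is 20 -> NC
Op 8: add ND@41 -> ring=[2:NA,20:NC,41:ND,43:NB]
Op 9: route key 94: none >= 94, wrap to smallest pos 2 -> NA
Final route key 62: none >= 62, wrap to smallest pos 2 -> NA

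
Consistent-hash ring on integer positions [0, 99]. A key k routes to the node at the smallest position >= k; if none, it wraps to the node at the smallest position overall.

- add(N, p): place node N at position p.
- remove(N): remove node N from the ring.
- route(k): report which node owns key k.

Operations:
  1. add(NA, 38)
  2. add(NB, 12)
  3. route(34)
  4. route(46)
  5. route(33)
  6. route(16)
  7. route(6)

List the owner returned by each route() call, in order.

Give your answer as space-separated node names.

Op 1: add NA@38 -> ring=[38:NA]
Op 2: add NB@12 -> ring=[12:NB,38:NA]
Op 3: route key 34: smallest pos >= 34 is 38 -> NA
Op 4: route key 46: none >= 46, wrap to smallest pos 12 -> NB
Op 5: route key 33: smallest pos >= 33 is 38 -> NA
Op 6: route key 16: smallest pos >= 16 is 38 -> NA
Op 7: route key 6: smallest pos >= 6 is 12 -> NB

Answer: NA NB NA NA NB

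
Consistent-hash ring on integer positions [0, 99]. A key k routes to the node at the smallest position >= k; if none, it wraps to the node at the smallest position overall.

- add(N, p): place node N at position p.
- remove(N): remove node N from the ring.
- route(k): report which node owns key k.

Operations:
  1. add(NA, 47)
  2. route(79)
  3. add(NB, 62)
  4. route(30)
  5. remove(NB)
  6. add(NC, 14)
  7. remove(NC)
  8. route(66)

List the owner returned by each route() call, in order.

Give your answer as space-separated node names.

Answer: NA NA NA

Derivation:
Op 1: add NA@47 -> ring=[47:NA]
Op 2: route key 79: none >= 79, wrap to smallest pos 47 -> NA
Op 3: add NB@62 -> ring=[47:NA,62:NB]
Op 4: route key 30: smallest pos >= 30 is 47 -> NA
Op 5: remove NB -> ring=[47:NA]
Op 6: add NC@14 -> ring=[14:NC,47:NA]
Op 7: remove NC -> ring=[47:NA]
Op 8: route key 66: none >= 66, wrap to smallest pos 47 -> NA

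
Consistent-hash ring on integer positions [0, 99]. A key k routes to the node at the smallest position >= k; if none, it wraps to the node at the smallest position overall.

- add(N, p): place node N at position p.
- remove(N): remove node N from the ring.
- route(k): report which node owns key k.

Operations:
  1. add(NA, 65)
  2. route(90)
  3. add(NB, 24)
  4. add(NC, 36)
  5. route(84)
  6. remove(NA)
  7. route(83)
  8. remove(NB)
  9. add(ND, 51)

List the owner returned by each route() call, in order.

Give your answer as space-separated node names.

Answer: NA NB NB

Derivation:
Op 1: add NA@65 -> ring=[65:NA]
Op 2: route key 90: none >= 90, wrap to smallest pos 65 -> NA
Op 3: add NB@24 -> ring=[24:NB,65:NA]
Op 4: add NC@36 -> ring=[24:NB,36:NC,65:NA]
Op 5: route key 84: none >= 84, wrap to smallest pos 24 -> NB
Op 6: remove NA -> ring=[24:NB,36:NC]
Op 7: route key 83: none >= 83, wrap to smallest pos 24 -> NB
Op 8: remove NB -> ring=[36:NC]
Op 9: add ND@51 -> ring=[36:NC,51:ND]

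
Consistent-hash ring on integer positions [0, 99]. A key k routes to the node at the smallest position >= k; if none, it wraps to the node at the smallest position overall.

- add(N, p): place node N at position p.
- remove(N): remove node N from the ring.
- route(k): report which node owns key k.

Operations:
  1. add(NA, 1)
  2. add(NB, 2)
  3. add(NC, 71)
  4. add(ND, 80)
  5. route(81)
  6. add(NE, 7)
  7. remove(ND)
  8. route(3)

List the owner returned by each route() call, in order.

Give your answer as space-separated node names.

Answer: NA NE

Derivation:
Op 1: add NA@1 -> ring=[1:NA]
Op 2: add NB@2 -> ring=[1:NA,2:NB]
Op 3: add NC@71 -> ring=[1:NA,2:NB,71:NC]
Op 4: add ND@80 -> ring=[1:NA,2:NB,71:NC,80:ND]
Op 5: route key 81: none >= 81, wrap to smallest pos 1 -> NA
Op 6: add NE@7 -> ring=[1:NA,2:NB,7:NE,71:NC,80:ND]
Op 7: remove ND -> ring=[1:NA,2:NB,7:NE,71:NC]
Op 8: route key 3: smallest pos >= 3 is 7 -> NE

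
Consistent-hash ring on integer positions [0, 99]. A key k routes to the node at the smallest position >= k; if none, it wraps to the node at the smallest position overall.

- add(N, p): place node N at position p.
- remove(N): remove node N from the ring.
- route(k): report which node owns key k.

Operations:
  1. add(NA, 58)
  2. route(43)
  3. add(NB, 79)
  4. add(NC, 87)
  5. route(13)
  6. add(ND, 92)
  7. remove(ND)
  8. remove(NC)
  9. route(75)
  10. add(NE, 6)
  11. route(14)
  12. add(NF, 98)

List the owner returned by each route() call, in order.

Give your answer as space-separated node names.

Answer: NA NA NB NA

Derivation:
Op 1: add NA@58 -> ring=[58:NA]
Op 2: route key 43: smallest pos >= 43 is 58 -> NA
Op 3: add NB@79 -> ring=[58:NA,79:NB]
Op 4: add NC@87 -> ring=[58:NA,79:NB,87:NC]
Op 5: route key 13: smallest pos >= 13 is 58 -> NA
Op 6: add ND@92 -> ring=[58:NA,79:NB,87:NC,92:ND]
Op 7: remove ND -> ring=[58:NA,79:NB,87:NC]
Op 8: remove NC -> ring=[58:NA,79:NB]
Op 9: route key 75: smallest pos >= 75 is 79 -> NB
Op 10: add NE@6 -> ring=[6:NE,58:NA,79:NB]
Op 11: route key 14: smallest pos >= 14 is 58 -> NA
Op 12: add NF@98 -> ring=[6:NE,58:NA,79:NB,98:NF]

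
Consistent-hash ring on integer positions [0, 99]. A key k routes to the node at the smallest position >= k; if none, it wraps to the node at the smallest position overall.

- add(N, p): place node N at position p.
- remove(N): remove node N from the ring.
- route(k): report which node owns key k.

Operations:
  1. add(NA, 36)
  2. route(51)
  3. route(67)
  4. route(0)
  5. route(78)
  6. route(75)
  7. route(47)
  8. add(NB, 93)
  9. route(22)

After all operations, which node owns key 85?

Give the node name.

Answer: NB

Derivation:
Op 1: add NA@36 -> ring=[36:NA]
Op 2: route key 51: none >= 51, wrap to smallest pos 36 -> NA
Op 3: route key 67: none >= 67, wrap to smallest pos 36 -> NA
Op 4: route key 0: smallest pos >= 0 is 36 -> NA
Op 5: route key 78: none >= 78, wrap to smallest pos 36 -> NA
Op 6: route key 75: none >= 75, wrap to smallest pos 36 -> NA
Op 7: route key 47: none >= 47, wrap to smallest pos 36 -> NA
Op 8: add NB@93 -> ring=[36:NA,93:NB]
Op 9: route key 22: smallest pos >= 22 is 36 -> NA
Final route key 85: smallest pos >= 85 is 93 -> NB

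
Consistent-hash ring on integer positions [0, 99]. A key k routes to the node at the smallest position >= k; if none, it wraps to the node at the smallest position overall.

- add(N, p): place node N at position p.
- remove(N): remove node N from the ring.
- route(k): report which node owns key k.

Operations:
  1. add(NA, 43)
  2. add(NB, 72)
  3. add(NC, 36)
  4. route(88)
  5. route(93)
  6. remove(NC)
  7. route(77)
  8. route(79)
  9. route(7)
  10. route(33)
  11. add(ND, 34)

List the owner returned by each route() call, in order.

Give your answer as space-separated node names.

Op 1: add NA@43 -> ring=[43:NA]
Op 2: add NB@72 -> ring=[43:NA,72:NB]
Op 3: add NC@36 -> ring=[36:NC,43:NA,72:NB]
Op 4: route key 88: none >= 88, wrap to smallest pos 36 -> NC
Op 5: route key 93: none >= 93, wrap to smallest pos 36 -> NC
Op 6: remove NC -> ring=[43:NA,72:NB]
Op 7: route key 77: none >= 77, wrap to smallest pos 43 -> NA
Op 8: route key 79: none >= 79, wrap to smallest pos 43 -> NA
Op 9: route key 7: smallest pos >= 7 is 43 -> NA
Op 10: route key 33: smallest pos >= 33 is 43 -> NA
Op 11: add ND@34 -> ring=[34:ND,43:NA,72:NB]

Answer: NC NC NA NA NA NA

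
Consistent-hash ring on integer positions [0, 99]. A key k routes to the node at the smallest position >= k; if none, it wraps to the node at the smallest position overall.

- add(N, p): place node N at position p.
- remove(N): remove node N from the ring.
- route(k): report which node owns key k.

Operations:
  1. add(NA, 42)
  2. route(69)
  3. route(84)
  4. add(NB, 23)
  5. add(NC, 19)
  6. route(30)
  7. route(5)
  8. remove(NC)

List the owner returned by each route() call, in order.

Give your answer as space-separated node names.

Op 1: add NA@42 -> ring=[42:NA]
Op 2: route key 69: none >= 69, wrap to smallest pos 42 -> NA
Op 3: route key 84: none >= 84, wrap to smallest pos 42 -> NA
Op 4: add NB@23 -> ring=[23:NB,42:NA]
Op 5: add NC@19 -> ring=[19:NC,23:NB,42:NA]
Op 6: route key 30: smallest pos >= 30 is 42 -> NA
Op 7: route key 5: smallest pos >= 5 is 19 -> NC
Op 8: remove NC -> ring=[23:NB,42:NA]

Answer: NA NA NA NC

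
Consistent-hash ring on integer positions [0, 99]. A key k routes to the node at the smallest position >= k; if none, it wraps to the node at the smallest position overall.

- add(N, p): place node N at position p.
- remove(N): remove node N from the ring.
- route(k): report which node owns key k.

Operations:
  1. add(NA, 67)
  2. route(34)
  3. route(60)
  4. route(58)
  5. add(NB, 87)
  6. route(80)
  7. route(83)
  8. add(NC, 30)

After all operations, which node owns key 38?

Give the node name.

Op 1: add NA@67 -> ring=[67:NA]
Op 2: route key 34: smallest pos >= 34 is 67 -> NA
Op 3: route key 60: smallest pos >= 60 is 67 -> NA
Op 4: route key 58: smallest pos >= 58 is 67 -> NA
Op 5: add NB@87 -> ring=[67:NA,87:NB]
Op 6: route key 80: smallest pos >= 80 is 87 -> NB
Op 7: route key 83: smallest pos >= 83 is 87 -> NB
Op 8: add NC@30 -> ring=[30:NC,67:NA,87:NB]
Final route key 38: smallest pos >= 38 is 67 -> NA

Answer: NA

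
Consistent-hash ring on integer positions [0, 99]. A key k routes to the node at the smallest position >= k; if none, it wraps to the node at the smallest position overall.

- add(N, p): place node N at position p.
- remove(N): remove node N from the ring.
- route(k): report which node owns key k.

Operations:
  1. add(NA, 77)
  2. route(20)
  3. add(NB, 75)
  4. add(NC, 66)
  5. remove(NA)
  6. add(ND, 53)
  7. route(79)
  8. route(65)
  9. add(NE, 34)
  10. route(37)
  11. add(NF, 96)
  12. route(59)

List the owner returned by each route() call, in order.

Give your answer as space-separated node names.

Answer: NA ND NC ND NC

Derivation:
Op 1: add NA@77 -> ring=[77:NA]
Op 2: route key 20: smallest pos >= 20 is 77 -> NA
Op 3: add NB@75 -> ring=[75:NB,77:NA]
Op 4: add NC@66 -> ring=[66:NC,75:NB,77:NA]
Op 5: remove NA -> ring=[66:NC,75:NB]
Op 6: add ND@53 -> ring=[53:ND,66:NC,75:NB]
Op 7: route key 79: none >= 79, wrap to smallest pos 53 -> ND
Op 8: route key 65: smallest pos >= 65 is 66 -> NC
Op 9: add NE@34 -> ring=[34:NE,53:ND,66:NC,75:NB]
Op 10: route key 37: smallest pos >= 37 is 53 -> ND
Op 11: add NF@96 -> ring=[34:NE,53:ND,66:NC,75:NB,96:NF]
Op 12: route key 59: smallest pos >= 59 is 66 -> NC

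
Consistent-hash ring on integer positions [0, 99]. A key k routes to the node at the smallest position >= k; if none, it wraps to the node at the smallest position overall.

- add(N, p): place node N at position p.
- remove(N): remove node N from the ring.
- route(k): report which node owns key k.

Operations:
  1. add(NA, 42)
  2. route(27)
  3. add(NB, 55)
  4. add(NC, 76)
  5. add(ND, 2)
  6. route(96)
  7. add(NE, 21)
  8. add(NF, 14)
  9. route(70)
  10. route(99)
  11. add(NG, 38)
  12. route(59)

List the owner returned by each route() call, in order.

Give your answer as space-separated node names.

Answer: NA ND NC ND NC

Derivation:
Op 1: add NA@42 -> ring=[42:NA]
Op 2: route key 27: smallest pos >= 27 is 42 -> NA
Op 3: add NB@55 -> ring=[42:NA,55:NB]
Op 4: add NC@76 -> ring=[42:NA,55:NB,76:NC]
Op 5: add ND@2 -> ring=[2:ND,42:NA,55:NB,76:NC]
Op 6: route key 96: none >= 96, wrap to smallest pos 2 -> ND
Op 7: add NE@21 -> ring=[2:ND,21:NE,42:NA,55:NB,76:NC]
Op 8: add NF@14 -> ring=[2:ND,14:NF,21:NE,42:NA,55:NB,76:NC]
Op 9: route key 70: smallest pos >= 70 is 76 -> NC
Op 10: route key 99: none >= 99, wrap to smallest pos 2 -> ND
Op 11: add NG@38 -> ring=[2:ND,14:NF,21:NE,38:NG,42:NA,55:NB,76:NC]
Op 12: route key 59: smallest pos >= 59 is 76 -> NC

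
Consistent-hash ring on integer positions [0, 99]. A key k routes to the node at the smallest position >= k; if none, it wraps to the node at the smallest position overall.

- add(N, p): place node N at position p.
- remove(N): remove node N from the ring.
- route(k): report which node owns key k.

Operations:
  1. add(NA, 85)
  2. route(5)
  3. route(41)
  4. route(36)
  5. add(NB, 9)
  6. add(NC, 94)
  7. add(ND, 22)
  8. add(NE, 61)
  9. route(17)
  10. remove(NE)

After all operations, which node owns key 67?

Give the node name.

Op 1: add NA@85 -> ring=[85:NA]
Op 2: route key 5: smallest pos >= 5 is 85 -> NA
Op 3: route key 41: smallest pos >= 41 is 85 -> NA
Op 4: route key 36: smallest pos >= 36 is 85 -> NA
Op 5: add NB@9 -> ring=[9:NB,85:NA]
Op 6: add NC@94 -> ring=[9:NB,85:NA,94:NC]
Op 7: add ND@22 -> ring=[9:NB,22:ND,85:NA,94:NC]
Op 8: add NE@61 -> ring=[9:NB,22:ND,61:NE,85:NA,94:NC]
Op 9: route key 17: smallest pos >= 17 is 22 -> ND
Op 10: remove NE -> ring=[9:NB,22:ND,85:NA,94:NC]
Final route key 67: smallest pos >= 67 is 85 -> NA

Answer: NA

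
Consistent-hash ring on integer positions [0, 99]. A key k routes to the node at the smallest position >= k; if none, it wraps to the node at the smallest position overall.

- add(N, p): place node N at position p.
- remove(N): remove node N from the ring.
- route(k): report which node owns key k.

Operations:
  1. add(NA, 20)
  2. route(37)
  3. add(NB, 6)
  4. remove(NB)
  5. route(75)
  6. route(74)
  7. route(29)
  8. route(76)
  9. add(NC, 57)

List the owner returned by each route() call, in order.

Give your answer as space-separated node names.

Answer: NA NA NA NA NA

Derivation:
Op 1: add NA@20 -> ring=[20:NA]
Op 2: route key 37: none >= 37, wrap to smallest pos 20 -> NA
Op 3: add NB@6 -> ring=[6:NB,20:NA]
Op 4: remove NB -> ring=[20:NA]
Op 5: route key 75: none >= 75, wrap to smallest pos 20 -> NA
Op 6: route key 74: none >= 74, wrap to smallest pos 20 -> NA
Op 7: route key 29: none >= 29, wrap to smallest pos 20 -> NA
Op 8: route key 76: none >= 76, wrap to smallest pos 20 -> NA
Op 9: add NC@57 -> ring=[20:NA,57:NC]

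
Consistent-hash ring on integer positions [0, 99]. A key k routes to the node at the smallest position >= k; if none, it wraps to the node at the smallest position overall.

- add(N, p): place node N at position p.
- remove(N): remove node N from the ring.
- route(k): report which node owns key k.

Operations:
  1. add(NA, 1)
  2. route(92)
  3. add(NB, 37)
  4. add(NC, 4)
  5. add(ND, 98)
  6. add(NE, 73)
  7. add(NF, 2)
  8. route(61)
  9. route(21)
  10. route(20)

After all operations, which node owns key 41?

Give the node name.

Answer: NE

Derivation:
Op 1: add NA@1 -> ring=[1:NA]
Op 2: route key 92: none >= 92, wrap to smallest pos 1 -> NA
Op 3: add NB@37 -> ring=[1:NA,37:NB]
Op 4: add NC@4 -> ring=[1:NA,4:NC,37:NB]
Op 5: add ND@98 -> ring=[1:NA,4:NC,37:NB,98:ND]
Op 6: add NE@73 -> ring=[1:NA,4:NC,37:NB,73:NE,98:ND]
Op 7: add NF@2 -> ring=[1:NA,2:NF,4:NC,37:NB,73:NE,98:ND]
Op 8: route key 61: smallest pos >= 61 is 73 -> NE
Op 9: route key 21: smallest pos >= 21 is 37 -> NB
Op 10: route key 20: smallest pos >= 20 is 37 -> NB
Final route key 41: smallest pos >= 41 is 73 -> NE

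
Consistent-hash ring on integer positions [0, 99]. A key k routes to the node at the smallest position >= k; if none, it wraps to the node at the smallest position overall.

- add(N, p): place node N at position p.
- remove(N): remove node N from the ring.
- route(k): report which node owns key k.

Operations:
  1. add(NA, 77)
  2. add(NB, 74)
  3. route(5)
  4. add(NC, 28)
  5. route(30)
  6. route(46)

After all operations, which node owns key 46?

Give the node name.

Op 1: add NA@77 -> ring=[77:NA]
Op 2: add NB@74 -> ring=[74:NB,77:NA]
Op 3: route key 5: smallest pos >= 5 is 74 -> NB
Op 4: add NC@28 -> ring=[28:NC,74:NB,77:NA]
Op 5: route key 30: smallest pos >= 30 is 74 -> NB
Op 6: route key 46: smallest pos >= 46 is 74 -> NB
Final route key 46: smallest pos >= 46 is 74 -> NB

Answer: NB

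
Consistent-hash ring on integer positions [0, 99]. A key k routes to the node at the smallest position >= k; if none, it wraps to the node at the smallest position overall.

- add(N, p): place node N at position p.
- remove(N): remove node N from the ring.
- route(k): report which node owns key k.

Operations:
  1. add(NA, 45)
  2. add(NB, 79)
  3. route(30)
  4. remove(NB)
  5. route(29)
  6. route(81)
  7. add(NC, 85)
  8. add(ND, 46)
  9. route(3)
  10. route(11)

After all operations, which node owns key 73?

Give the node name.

Answer: NC

Derivation:
Op 1: add NA@45 -> ring=[45:NA]
Op 2: add NB@79 -> ring=[45:NA,79:NB]
Op 3: route key 30: smallest pos >= 30 is 45 -> NA
Op 4: remove NB -> ring=[45:NA]
Op 5: route key 29: smallest pos >= 29 is 45 -> NA
Op 6: route key 81: none >= 81, wrap to smallest pos 45 -> NA
Op 7: add NC@85 -> ring=[45:NA,85:NC]
Op 8: add ND@46 -> ring=[45:NA,46:ND,85:NC]
Op 9: route key 3: smallest pos >= 3 is 45 -> NA
Op 10: route key 11: smallest pos >= 11 is 45 -> NA
Final route key 73: smallest pos >= 73 is 85 -> NC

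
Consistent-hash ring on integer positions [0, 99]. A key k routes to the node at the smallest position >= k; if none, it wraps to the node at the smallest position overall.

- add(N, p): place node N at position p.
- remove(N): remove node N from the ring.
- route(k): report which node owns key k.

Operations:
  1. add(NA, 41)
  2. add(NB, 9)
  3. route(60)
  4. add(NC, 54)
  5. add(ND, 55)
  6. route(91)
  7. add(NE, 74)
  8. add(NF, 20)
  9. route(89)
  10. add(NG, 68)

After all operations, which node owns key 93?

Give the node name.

Op 1: add NA@41 -> ring=[41:NA]
Op 2: add NB@9 -> ring=[9:NB,41:NA]
Op 3: route key 60: none >= 60, wrap to smallest pos 9 -> NB
Op 4: add NC@54 -> ring=[9:NB,41:NA,54:NC]
Op 5: add ND@55 -> ring=[9:NB,41:NA,54:NC,55:ND]
Op 6: route key 91: none >= 91, wrap to smallest pos 9 -> NB
Op 7: add NE@74 -> ring=[9:NB,41:NA,54:NC,55:ND,74:NE]
Op 8: add NF@20 -> ring=[9:NB,20:NF,41:NA,54:NC,55:ND,74:NE]
Op 9: route key 89: none >= 89, wrap to smallest pos 9 -> NB
Op 10: add NG@68 -> ring=[9:NB,20:NF,41:NA,54:NC,55:ND,68:NG,74:NE]
Final route key 93: none >= 93, wrap to smallest pos 9 -> NB

Answer: NB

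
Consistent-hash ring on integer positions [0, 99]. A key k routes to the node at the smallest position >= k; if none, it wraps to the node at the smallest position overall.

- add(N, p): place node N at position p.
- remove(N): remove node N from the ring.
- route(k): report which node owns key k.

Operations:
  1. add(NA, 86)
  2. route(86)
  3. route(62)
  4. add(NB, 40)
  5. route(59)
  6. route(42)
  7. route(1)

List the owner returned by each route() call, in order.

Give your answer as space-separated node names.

Answer: NA NA NA NA NB

Derivation:
Op 1: add NA@86 -> ring=[86:NA]
Op 2: route key 86: smallest pos >= 86 is 86 -> NA
Op 3: route key 62: smallest pos >= 62 is 86 -> NA
Op 4: add NB@40 -> ring=[40:NB,86:NA]
Op 5: route key 59: smallest pos >= 59 is 86 -> NA
Op 6: route key 42: smallest pos >= 42 is 86 -> NA
Op 7: route key 1: smallest pos >= 1 is 40 -> NB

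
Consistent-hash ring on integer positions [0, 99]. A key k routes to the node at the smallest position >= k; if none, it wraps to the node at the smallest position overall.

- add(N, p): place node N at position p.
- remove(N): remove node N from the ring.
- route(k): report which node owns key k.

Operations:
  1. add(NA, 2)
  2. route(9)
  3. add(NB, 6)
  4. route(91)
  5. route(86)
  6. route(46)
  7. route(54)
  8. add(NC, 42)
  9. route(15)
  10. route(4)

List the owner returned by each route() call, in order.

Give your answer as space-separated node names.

Answer: NA NA NA NA NA NC NB

Derivation:
Op 1: add NA@2 -> ring=[2:NA]
Op 2: route key 9: none >= 9, wrap to smallest pos 2 -> NA
Op 3: add NB@6 -> ring=[2:NA,6:NB]
Op 4: route key 91: none >= 91, wrap to smallest pos 2 -> NA
Op 5: route key 86: none >= 86, wrap to smallest pos 2 -> NA
Op 6: route key 46: none >= 46, wrap to smallest pos 2 -> NA
Op 7: route key 54: none >= 54, wrap to smallest pos 2 -> NA
Op 8: add NC@42 -> ring=[2:NA,6:NB,42:NC]
Op 9: route key 15: smallest pos >= 15 is 42 -> NC
Op 10: route key 4: smallest pos >= 4 is 6 -> NB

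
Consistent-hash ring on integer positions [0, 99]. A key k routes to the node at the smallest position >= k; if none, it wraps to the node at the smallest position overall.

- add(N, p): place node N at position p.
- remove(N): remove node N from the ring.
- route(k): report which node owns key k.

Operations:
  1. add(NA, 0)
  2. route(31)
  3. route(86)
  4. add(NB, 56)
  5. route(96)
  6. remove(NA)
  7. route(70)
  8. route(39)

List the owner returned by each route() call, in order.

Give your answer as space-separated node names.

Op 1: add NA@0 -> ring=[0:NA]
Op 2: route key 31: none >= 31, wrap to smallest pos 0 -> NA
Op 3: route key 86: none >= 86, wrap to smallest pos 0 -> NA
Op 4: add NB@56 -> ring=[0:NA,56:NB]
Op 5: route key 96: none >= 96, wrap to smallest pos 0 -> NA
Op 6: remove NA -> ring=[56:NB]
Op 7: route key 70: none >= 70, wrap to smallest pos 56 -> NB
Op 8: route key 39: smallest pos >= 39 is 56 -> NB

Answer: NA NA NA NB NB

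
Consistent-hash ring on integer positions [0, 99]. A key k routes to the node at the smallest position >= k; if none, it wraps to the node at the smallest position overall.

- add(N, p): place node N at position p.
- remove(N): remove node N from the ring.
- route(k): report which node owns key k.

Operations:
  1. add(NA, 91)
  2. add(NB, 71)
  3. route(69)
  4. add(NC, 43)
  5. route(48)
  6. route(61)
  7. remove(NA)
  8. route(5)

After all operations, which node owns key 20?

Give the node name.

Op 1: add NA@91 -> ring=[91:NA]
Op 2: add NB@71 -> ring=[71:NB,91:NA]
Op 3: route key 69: smallest pos >= 69 is 71 -> NB
Op 4: add NC@43 -> ring=[43:NC,71:NB,91:NA]
Op 5: route key 48: smallest pos >= 48 is 71 -> NB
Op 6: route key 61: smallest pos >= 61 is 71 -> NB
Op 7: remove NA -> ring=[43:NC,71:NB]
Op 8: route key 5: smallest pos >= 5 is 43 -> NC
Final route key 20: smallest pos >= 20 is 43 -> NC

Answer: NC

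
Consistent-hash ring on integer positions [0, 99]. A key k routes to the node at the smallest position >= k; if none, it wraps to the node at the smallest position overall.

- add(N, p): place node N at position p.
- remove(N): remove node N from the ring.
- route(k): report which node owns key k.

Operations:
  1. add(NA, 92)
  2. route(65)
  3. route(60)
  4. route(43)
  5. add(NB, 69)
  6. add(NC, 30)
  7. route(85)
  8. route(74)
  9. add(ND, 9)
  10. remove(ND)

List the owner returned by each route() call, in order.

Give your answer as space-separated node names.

Answer: NA NA NA NA NA

Derivation:
Op 1: add NA@92 -> ring=[92:NA]
Op 2: route key 65: smallest pos >= 65 is 92 -> NA
Op 3: route key 60: smallest pos >= 60 is 92 -> NA
Op 4: route key 43: smallest pos >= 43 is 92 -> NA
Op 5: add NB@69 -> ring=[69:NB,92:NA]
Op 6: add NC@30 -> ring=[30:NC,69:NB,92:NA]
Op 7: route key 85: smallest pos >= 85 is 92 -> NA
Op 8: route key 74: smallest pos >= 74 is 92 -> NA
Op 9: add ND@9 -> ring=[9:ND,30:NC,69:NB,92:NA]
Op 10: remove ND -> ring=[30:NC,69:NB,92:NA]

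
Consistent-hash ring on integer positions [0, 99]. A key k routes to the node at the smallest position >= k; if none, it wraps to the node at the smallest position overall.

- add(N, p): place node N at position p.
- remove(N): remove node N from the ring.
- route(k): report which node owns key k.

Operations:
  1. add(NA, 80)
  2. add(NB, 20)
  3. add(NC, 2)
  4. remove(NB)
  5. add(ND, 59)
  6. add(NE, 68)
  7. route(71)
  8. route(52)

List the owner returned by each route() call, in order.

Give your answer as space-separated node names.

Answer: NA ND

Derivation:
Op 1: add NA@80 -> ring=[80:NA]
Op 2: add NB@20 -> ring=[20:NB,80:NA]
Op 3: add NC@2 -> ring=[2:NC,20:NB,80:NA]
Op 4: remove NB -> ring=[2:NC,80:NA]
Op 5: add ND@59 -> ring=[2:NC,59:ND,80:NA]
Op 6: add NE@68 -> ring=[2:NC,59:ND,68:NE,80:NA]
Op 7: route key 71: smallest pos >= 71 is 80 -> NA
Op 8: route key 52: smallest pos >= 52 is 59 -> ND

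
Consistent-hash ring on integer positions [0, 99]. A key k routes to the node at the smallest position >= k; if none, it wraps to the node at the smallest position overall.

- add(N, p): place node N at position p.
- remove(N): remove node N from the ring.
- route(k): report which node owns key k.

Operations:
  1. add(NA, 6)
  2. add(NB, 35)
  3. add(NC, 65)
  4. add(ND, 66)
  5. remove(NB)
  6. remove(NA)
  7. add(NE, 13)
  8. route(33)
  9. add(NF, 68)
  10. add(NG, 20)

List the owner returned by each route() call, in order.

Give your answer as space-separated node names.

Op 1: add NA@6 -> ring=[6:NA]
Op 2: add NB@35 -> ring=[6:NA,35:NB]
Op 3: add NC@65 -> ring=[6:NA,35:NB,65:NC]
Op 4: add ND@66 -> ring=[6:NA,35:NB,65:NC,66:ND]
Op 5: remove NB -> ring=[6:NA,65:NC,66:ND]
Op 6: remove NA -> ring=[65:NC,66:ND]
Op 7: add NE@13 -> ring=[13:NE,65:NC,66:ND]
Op 8: route key 33: smallest pos >= 33 is 65 -> NC
Op 9: add NF@68 -> ring=[13:NE,65:NC,66:ND,68:NF]
Op 10: add NG@20 -> ring=[13:NE,20:NG,65:NC,66:ND,68:NF]

Answer: NC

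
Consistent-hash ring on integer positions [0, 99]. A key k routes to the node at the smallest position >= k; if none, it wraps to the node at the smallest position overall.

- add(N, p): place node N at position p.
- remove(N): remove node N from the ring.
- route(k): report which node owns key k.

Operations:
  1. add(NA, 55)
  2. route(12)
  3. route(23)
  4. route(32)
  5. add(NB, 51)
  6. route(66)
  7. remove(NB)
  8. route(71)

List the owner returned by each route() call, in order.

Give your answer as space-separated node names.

Answer: NA NA NA NB NA

Derivation:
Op 1: add NA@55 -> ring=[55:NA]
Op 2: route key 12: smallest pos >= 12 is 55 -> NA
Op 3: route key 23: smallest pos >= 23 is 55 -> NA
Op 4: route key 32: smallest pos >= 32 is 55 -> NA
Op 5: add NB@51 -> ring=[51:NB,55:NA]
Op 6: route key 66: none >= 66, wrap to smallest pos 51 -> NB
Op 7: remove NB -> ring=[55:NA]
Op 8: route key 71: none >= 71, wrap to smallest pos 55 -> NA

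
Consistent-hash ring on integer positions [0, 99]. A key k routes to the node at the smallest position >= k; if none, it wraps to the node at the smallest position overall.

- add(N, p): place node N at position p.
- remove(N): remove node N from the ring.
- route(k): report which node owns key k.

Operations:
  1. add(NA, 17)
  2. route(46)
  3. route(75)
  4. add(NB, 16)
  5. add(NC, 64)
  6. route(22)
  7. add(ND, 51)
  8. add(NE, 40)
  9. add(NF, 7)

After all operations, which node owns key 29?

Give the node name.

Op 1: add NA@17 -> ring=[17:NA]
Op 2: route key 46: none >= 46, wrap to smallest pos 17 -> NA
Op 3: route key 75: none >= 75, wrap to smallest pos 17 -> NA
Op 4: add NB@16 -> ring=[16:NB,17:NA]
Op 5: add NC@64 -> ring=[16:NB,17:NA,64:NC]
Op 6: route key 22: smallest pos >= 22 is 64 -> NC
Op 7: add ND@51 -> ring=[16:NB,17:NA,51:ND,64:NC]
Op 8: add NE@40 -> ring=[16:NB,17:NA,40:NE,51:ND,64:NC]
Op 9: add NF@7 -> ring=[7:NF,16:NB,17:NA,40:NE,51:ND,64:NC]
Final route key 29: smallest pos >= 29 is 40 -> NE

Answer: NE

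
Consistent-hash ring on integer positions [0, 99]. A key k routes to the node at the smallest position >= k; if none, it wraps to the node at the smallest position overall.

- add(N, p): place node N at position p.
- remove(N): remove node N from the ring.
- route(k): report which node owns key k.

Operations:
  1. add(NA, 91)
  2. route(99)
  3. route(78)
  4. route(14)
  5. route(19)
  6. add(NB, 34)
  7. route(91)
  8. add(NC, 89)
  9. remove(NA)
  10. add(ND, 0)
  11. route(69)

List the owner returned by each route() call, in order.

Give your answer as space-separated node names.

Op 1: add NA@91 -> ring=[91:NA]
Op 2: route key 99: none >= 99, wrap to smallest pos 91 -> NA
Op 3: route key 78: smallest pos >= 78 is 91 -> NA
Op 4: route key 14: smallest pos >= 14 is 91 -> NA
Op 5: route key 19: smallest pos >= 19 is 91 -> NA
Op 6: add NB@34 -> ring=[34:NB,91:NA]
Op 7: route key 91: smallest pos >= 91 is 91 -> NA
Op 8: add NC@89 -> ring=[34:NB,89:NC,91:NA]
Op 9: remove NA -> ring=[34:NB,89:NC]
Op 10: add ND@0 -> ring=[0:ND,34:NB,89:NC]
Op 11: route key 69: smallest pos >= 69 is 89 -> NC

Answer: NA NA NA NA NA NC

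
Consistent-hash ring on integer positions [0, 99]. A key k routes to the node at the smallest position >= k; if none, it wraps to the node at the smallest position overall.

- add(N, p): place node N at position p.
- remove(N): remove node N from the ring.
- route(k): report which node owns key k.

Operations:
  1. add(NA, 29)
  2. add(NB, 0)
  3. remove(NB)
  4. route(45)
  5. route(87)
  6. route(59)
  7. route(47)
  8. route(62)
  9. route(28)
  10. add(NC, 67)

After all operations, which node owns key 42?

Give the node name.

Op 1: add NA@29 -> ring=[29:NA]
Op 2: add NB@0 -> ring=[0:NB,29:NA]
Op 3: remove NB -> ring=[29:NA]
Op 4: route key 45: none >= 45, wrap to smallest pos 29 -> NA
Op 5: route key 87: none >= 87, wrap to smallest pos 29 -> NA
Op 6: route key 59: none >= 59, wrap to smallest pos 29 -> NA
Op 7: route key 47: none >= 47, wrap to smallest pos 29 -> NA
Op 8: route key 62: none >= 62, wrap to smallest pos 29 -> NA
Op 9: route key 28: smallest pos >= 28 is 29 -> NA
Op 10: add NC@67 -> ring=[29:NA,67:NC]
Final route key 42: smallest pos >= 42 is 67 -> NC

Answer: NC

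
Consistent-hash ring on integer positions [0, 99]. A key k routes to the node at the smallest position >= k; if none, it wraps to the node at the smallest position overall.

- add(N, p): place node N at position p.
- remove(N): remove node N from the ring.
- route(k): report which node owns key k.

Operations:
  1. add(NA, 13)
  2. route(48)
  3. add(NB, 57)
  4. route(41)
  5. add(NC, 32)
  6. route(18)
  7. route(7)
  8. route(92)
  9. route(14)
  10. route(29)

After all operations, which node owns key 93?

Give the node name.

Answer: NA

Derivation:
Op 1: add NA@13 -> ring=[13:NA]
Op 2: route key 48: none >= 48, wrap to smallest pos 13 -> NA
Op 3: add NB@57 -> ring=[13:NA,57:NB]
Op 4: route key 41: smallest pos >= 41 is 57 -> NB
Op 5: add NC@32 -> ring=[13:NA,32:NC,57:NB]
Op 6: route key 18: smallest pos >= 18 is 32 -> NC
Op 7: route key 7: smallest pos >= 7 is 13 -> NA
Op 8: route key 92: none >= 92, wrap to smallest pos 13 -> NA
Op 9: route key 14: smallest pos >= 14 is 32 -> NC
Op 10: route key 29: smallest pos >= 29 is 32 -> NC
Final route key 93: none >= 93, wrap to smallest pos 13 -> NA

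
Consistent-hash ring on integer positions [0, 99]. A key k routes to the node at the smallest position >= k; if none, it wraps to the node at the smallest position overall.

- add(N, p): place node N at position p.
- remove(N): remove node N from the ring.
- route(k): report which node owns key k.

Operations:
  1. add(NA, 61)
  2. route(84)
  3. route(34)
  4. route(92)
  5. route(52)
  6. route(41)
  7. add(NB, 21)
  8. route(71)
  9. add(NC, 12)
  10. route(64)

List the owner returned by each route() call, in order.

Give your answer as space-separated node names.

Answer: NA NA NA NA NA NB NC

Derivation:
Op 1: add NA@61 -> ring=[61:NA]
Op 2: route key 84: none >= 84, wrap to smallest pos 61 -> NA
Op 3: route key 34: smallest pos >= 34 is 61 -> NA
Op 4: route key 92: none >= 92, wrap to smallest pos 61 -> NA
Op 5: route key 52: smallest pos >= 52 is 61 -> NA
Op 6: route key 41: smallest pos >= 41 is 61 -> NA
Op 7: add NB@21 -> ring=[21:NB,61:NA]
Op 8: route key 71: none >= 71, wrap to smallest pos 21 -> NB
Op 9: add NC@12 -> ring=[12:NC,21:NB,61:NA]
Op 10: route key 64: none >= 64, wrap to smallest pos 12 -> NC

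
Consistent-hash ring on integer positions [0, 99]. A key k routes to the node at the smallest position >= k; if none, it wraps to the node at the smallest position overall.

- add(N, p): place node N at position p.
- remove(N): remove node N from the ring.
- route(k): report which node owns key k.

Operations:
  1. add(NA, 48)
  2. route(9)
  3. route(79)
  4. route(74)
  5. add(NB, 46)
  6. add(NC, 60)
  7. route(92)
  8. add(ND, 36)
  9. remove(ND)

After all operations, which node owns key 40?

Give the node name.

Answer: NB

Derivation:
Op 1: add NA@48 -> ring=[48:NA]
Op 2: route key 9: smallest pos >= 9 is 48 -> NA
Op 3: route key 79: none >= 79, wrap to smallest pos 48 -> NA
Op 4: route key 74: none >= 74, wrap to smallest pos 48 -> NA
Op 5: add NB@46 -> ring=[46:NB,48:NA]
Op 6: add NC@60 -> ring=[46:NB,48:NA,60:NC]
Op 7: route key 92: none >= 92, wrap to smallest pos 46 -> NB
Op 8: add ND@36 -> ring=[36:ND,46:NB,48:NA,60:NC]
Op 9: remove ND -> ring=[46:NB,48:NA,60:NC]
Final route key 40: smallest pos >= 40 is 46 -> NB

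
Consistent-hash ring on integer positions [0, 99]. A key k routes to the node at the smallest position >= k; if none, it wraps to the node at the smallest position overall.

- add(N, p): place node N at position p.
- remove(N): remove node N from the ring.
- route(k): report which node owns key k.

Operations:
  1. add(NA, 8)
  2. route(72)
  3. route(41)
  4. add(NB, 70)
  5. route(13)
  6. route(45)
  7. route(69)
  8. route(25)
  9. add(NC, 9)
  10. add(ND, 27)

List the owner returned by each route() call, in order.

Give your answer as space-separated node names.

Answer: NA NA NB NB NB NB

Derivation:
Op 1: add NA@8 -> ring=[8:NA]
Op 2: route key 72: none >= 72, wrap to smallest pos 8 -> NA
Op 3: route key 41: none >= 41, wrap to smallest pos 8 -> NA
Op 4: add NB@70 -> ring=[8:NA,70:NB]
Op 5: route key 13: smallest pos >= 13 is 70 -> NB
Op 6: route key 45: smallest pos >= 45 is 70 -> NB
Op 7: route key 69: smallest pos >= 69 is 70 -> NB
Op 8: route key 25: smallest pos >= 25 is 70 -> NB
Op 9: add NC@9 -> ring=[8:NA,9:NC,70:NB]
Op 10: add ND@27 -> ring=[8:NA,9:NC,27:ND,70:NB]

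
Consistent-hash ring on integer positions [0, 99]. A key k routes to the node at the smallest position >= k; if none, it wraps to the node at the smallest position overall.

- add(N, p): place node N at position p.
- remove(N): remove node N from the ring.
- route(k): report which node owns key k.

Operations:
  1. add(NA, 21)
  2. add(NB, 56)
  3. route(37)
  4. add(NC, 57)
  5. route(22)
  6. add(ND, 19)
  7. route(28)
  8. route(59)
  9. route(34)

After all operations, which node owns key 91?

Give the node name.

Answer: ND

Derivation:
Op 1: add NA@21 -> ring=[21:NA]
Op 2: add NB@56 -> ring=[21:NA,56:NB]
Op 3: route key 37: smallest pos >= 37 is 56 -> NB
Op 4: add NC@57 -> ring=[21:NA,56:NB,57:NC]
Op 5: route key 22: smallest pos >= 22 is 56 -> NB
Op 6: add ND@19 -> ring=[19:ND,21:NA,56:NB,57:NC]
Op 7: route key 28: smallest pos >= 28 is 56 -> NB
Op 8: route key 59: none >= 59, wrap to smallest pos 19 -> ND
Op 9: route key 34: smallest pos >= 34 is 56 -> NB
Final route key 91: none >= 91, wrap to smallest pos 19 -> ND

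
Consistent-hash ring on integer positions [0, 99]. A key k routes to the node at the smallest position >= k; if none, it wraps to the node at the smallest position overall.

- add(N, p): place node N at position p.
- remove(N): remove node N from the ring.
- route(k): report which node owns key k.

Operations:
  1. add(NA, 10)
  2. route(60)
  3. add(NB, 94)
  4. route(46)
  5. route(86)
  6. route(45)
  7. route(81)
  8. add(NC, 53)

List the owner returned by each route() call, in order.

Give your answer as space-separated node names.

Answer: NA NB NB NB NB

Derivation:
Op 1: add NA@10 -> ring=[10:NA]
Op 2: route key 60: none >= 60, wrap to smallest pos 10 -> NA
Op 3: add NB@94 -> ring=[10:NA,94:NB]
Op 4: route key 46: smallest pos >= 46 is 94 -> NB
Op 5: route key 86: smallest pos >= 86 is 94 -> NB
Op 6: route key 45: smallest pos >= 45 is 94 -> NB
Op 7: route key 81: smallest pos >= 81 is 94 -> NB
Op 8: add NC@53 -> ring=[10:NA,53:NC,94:NB]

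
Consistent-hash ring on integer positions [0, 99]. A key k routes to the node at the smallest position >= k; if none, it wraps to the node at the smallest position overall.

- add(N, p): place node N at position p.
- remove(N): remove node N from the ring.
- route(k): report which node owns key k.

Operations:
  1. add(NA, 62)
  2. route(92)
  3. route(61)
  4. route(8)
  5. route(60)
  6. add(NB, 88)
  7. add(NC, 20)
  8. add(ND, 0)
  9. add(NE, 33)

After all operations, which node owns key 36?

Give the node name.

Answer: NA

Derivation:
Op 1: add NA@62 -> ring=[62:NA]
Op 2: route key 92: none >= 92, wrap to smallest pos 62 -> NA
Op 3: route key 61: smallest pos >= 61 is 62 -> NA
Op 4: route key 8: smallest pos >= 8 is 62 -> NA
Op 5: route key 60: smallest pos >= 60 is 62 -> NA
Op 6: add NB@88 -> ring=[62:NA,88:NB]
Op 7: add NC@20 -> ring=[20:NC,62:NA,88:NB]
Op 8: add ND@0 -> ring=[0:ND,20:NC,62:NA,88:NB]
Op 9: add NE@33 -> ring=[0:ND,20:NC,33:NE,62:NA,88:NB]
Final route key 36: smallest pos >= 36 is 62 -> NA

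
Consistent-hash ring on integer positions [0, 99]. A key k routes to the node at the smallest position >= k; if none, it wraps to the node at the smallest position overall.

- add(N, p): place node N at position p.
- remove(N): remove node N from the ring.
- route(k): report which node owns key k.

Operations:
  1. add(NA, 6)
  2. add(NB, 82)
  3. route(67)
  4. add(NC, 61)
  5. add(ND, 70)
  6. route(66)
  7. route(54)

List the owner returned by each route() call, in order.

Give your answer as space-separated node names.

Answer: NB ND NC

Derivation:
Op 1: add NA@6 -> ring=[6:NA]
Op 2: add NB@82 -> ring=[6:NA,82:NB]
Op 3: route key 67: smallest pos >= 67 is 82 -> NB
Op 4: add NC@61 -> ring=[6:NA,61:NC,82:NB]
Op 5: add ND@70 -> ring=[6:NA,61:NC,70:ND,82:NB]
Op 6: route key 66: smallest pos >= 66 is 70 -> ND
Op 7: route key 54: smallest pos >= 54 is 61 -> NC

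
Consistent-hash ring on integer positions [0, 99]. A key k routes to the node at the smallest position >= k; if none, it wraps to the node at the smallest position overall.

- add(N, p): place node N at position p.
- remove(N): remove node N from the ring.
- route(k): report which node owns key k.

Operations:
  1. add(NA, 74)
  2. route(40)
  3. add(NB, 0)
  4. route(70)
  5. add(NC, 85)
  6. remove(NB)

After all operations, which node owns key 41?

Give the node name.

Op 1: add NA@74 -> ring=[74:NA]
Op 2: route key 40: smallest pos >= 40 is 74 -> NA
Op 3: add NB@0 -> ring=[0:NB,74:NA]
Op 4: route key 70: smallest pos >= 70 is 74 -> NA
Op 5: add NC@85 -> ring=[0:NB,74:NA,85:NC]
Op 6: remove NB -> ring=[74:NA,85:NC]
Final route key 41: smallest pos >= 41 is 74 -> NA

Answer: NA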